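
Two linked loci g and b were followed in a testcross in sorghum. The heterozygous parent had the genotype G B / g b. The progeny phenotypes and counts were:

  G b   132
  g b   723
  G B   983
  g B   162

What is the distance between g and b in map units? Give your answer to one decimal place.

The recombinant classes are G b and g B: 132 + 162 = 294.
Recombination frequency = 294/2000 = 0.1470 ≈ 14.7%, i.e. 14.7 map units.

14.7 map units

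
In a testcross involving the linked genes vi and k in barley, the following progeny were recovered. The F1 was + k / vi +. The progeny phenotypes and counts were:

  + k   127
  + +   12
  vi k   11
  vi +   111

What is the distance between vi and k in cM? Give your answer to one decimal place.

The recombinant classes are + + and vi k: 12 + 11 = 23.
Recombination frequency = 23/261 = 0.0881 ≈ 8.8%, i.e. 8.8 cM.

8.8 cM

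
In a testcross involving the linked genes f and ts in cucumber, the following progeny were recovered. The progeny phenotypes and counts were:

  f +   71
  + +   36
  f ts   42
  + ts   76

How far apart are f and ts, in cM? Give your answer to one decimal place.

34.7 cM

The two most frequent classes, + ts (76) and f + (71), are the parental types, so the F1 was + ts / f +.
The recombinant classes are + + and f ts: 36 + 42 = 78.
Recombination frequency = 78/225 = 0.3467 ≈ 34.7%, i.e. 34.7 cM.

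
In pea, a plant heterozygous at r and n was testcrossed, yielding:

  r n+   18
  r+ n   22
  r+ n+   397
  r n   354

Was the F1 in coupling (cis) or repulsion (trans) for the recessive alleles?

The two most frequent classes are r+ n+ (397) and r n (354); these are the parental (non-recombinant) types.
So the F1 carried r+ n+ on one chromosome and r n on the other — the recessive alleles are on the same chromosome (cis / coupling).

cis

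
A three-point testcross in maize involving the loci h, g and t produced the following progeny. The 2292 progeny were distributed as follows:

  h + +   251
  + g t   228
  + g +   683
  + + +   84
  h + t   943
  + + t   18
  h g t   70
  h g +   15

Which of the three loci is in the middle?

The two most frequent reciprocal classes, + g + and h + t, are the parental types, so the F1 was + g + / h + t.
The two rarest classes, h g + and + + t, are the double crossovers. Comparing them with the parentals, only the h allele has switched, so h is the middle locus and the order is t – h – g.

h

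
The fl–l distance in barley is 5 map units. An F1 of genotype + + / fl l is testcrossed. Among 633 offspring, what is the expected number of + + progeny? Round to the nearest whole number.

301

A map distance of 5 map units corresponds to a recombination frequency of 0.050.
The F1 is + + / fl l, so + + is a parental gamete class with expected frequency (1 − r)/2 = 0.950/2 = 0.4750.
Expected number = 0.4750 × 633 = 300.68 ≈ 301.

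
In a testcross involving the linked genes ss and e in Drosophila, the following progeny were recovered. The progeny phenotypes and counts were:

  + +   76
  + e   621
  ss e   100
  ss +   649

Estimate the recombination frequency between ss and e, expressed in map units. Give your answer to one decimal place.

The two most frequent classes, + e (621) and ss + (649), are the parental types, so the F1 was + e / ss +.
The recombinant classes are + + and ss e: 76 + 100 = 176.
Recombination frequency = 176/1446 = 0.1217 ≈ 12.2%, i.e. 12.2 map units.

12.2 map units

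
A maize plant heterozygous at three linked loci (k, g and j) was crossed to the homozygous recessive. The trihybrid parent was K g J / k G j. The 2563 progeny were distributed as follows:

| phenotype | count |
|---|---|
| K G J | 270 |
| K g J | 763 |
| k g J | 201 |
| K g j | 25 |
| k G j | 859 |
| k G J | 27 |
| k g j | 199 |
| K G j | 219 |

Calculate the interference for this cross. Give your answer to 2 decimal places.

The two rarest classes, K g j and k G J, are the double crossovers. Comparing them with the parentals, only the j allele has switched, so j is the middle locus and the order is g – j – k.
g–j: (469 + 52)/2563 = 0.2033; j–k: (420 + 52)/2563 = 0.1842.
Expected DCO frequency = 0.2033 × 0.1842 ≈ 0.03745; observed = 52/2563 ≈ 0.02029.
Coefficient of coincidence = 0.02029/0.03745 ≈ 0.54; interference = 1 − 0.54 = 0.46.

0.46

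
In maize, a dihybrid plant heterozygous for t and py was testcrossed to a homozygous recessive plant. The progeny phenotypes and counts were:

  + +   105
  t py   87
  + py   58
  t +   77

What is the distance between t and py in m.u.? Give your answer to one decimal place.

The two most frequent classes, + + (105) and t py (87), are the parental types, so the F1 was + + / t py.
The recombinant classes are + py and t +: 58 + 77 = 135.
Recombination frequency = 135/327 = 0.4128 ≈ 41.3%, i.e. 41.3 m.u.

41.3 m.u.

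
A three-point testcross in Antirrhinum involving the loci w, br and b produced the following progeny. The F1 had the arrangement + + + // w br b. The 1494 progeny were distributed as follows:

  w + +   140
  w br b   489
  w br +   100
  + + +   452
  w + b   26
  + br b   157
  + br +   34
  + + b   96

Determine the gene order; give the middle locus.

br

The two rarest classes, + br + and w + b, are the double crossovers. Comparing them with the parentals, only the br allele has switched, so br is the middle locus and the order is w – br – b.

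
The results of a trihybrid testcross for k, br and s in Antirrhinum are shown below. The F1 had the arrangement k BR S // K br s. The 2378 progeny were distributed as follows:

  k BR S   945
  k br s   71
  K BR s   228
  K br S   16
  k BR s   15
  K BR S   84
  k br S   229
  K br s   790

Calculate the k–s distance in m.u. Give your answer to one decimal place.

7.8 m.u.

The two rarest classes, k BR s and K br S, are the double crossovers. Comparing them with the parentals, only the s allele has switched, so s is the middle locus and the order is br – s – k.
Crossovers in the s–k interval produce the single-crossover classes K BR S and k br s (84 + 71 = 155) plus the double crossovers (31).
RF(s–k) = (155 + 31) / 2378 = 186/2378 = 0.0782 → 7.8 m.u.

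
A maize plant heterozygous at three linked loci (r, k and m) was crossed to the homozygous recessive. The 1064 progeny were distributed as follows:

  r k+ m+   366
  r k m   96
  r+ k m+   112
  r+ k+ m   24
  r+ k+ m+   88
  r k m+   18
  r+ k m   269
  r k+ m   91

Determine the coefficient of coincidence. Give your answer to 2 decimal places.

0.81

The two most frequent reciprocal classes, r k+ m+ and r+ k m, are the parental types, so the F1 was r k+ m+ / r+ k m.
The two rarest classes, r k m+ and r+ k+ m, are the double crossovers. Comparing them with the parentals, only the k allele has switched, so k is the middle locus and the order is m – k – r.
m–k: (203 + 42)/1064 = 0.2303; k–r: (184 + 42)/1064 = 0.2124.
Expected DCO frequency = 0.2303 × 0.2124 ≈ 0.04892; observed = 42/1064 ≈ 0.03947.
Coefficient of coincidence = 0.03947/0.04892 ≈ 0.81.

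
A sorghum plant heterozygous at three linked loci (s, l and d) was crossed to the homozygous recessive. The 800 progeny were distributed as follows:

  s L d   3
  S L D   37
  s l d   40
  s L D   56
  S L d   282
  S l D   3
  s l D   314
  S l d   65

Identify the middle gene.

The two most frequent reciprocal classes, S L d and s l D, are the parental types, so the F1 was S L d / s l D.
The two rarest classes, s L d and S l D, are the double crossovers. Comparing them with the parentals, only the s allele has switched, so s is the middle locus and the order is d – s – l.

s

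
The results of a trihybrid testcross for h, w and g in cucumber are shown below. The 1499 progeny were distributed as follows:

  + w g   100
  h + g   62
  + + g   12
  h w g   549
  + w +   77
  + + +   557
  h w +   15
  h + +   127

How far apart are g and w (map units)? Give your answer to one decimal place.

The two most frequent reciprocal classes, + + + and h w g, are the parental types, so the F1 was + + + / h w g.
The two rarest classes, + + g and h w +, are the double crossovers. Comparing them with the parentals, only the g allele has switched, so g is the middle locus and the order is w – g – h.
Crossovers in the w–g interval produce the single-crossover classes + w + and h + g (77 + 62 = 139) plus the double crossovers (27).
RF(w–g) = (139 + 27) / 1499 = 166/1499 = 0.1107 → 11.1 map units.

11.1 map units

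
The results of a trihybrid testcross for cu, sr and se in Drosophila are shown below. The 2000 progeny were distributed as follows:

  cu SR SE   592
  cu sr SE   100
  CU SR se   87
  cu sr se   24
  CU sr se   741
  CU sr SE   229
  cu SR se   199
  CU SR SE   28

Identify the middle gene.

cu

The two most frequent reciprocal classes, CU sr se and cu SR SE, are the parental types, so the F1 was CU sr se / cu SR SE.
The two rarest classes, cu sr se and CU SR SE, are the double crossovers. Comparing them with the parentals, only the cu allele has switched, so cu is the middle locus and the order is sr – cu – se.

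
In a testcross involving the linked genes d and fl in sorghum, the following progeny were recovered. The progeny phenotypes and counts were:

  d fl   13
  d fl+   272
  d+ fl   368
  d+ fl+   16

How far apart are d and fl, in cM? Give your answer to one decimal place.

4.3 cM

The two most frequent classes, d+ fl (368) and d fl+ (272), are the parental types, so the F1 was d+ fl / d fl+.
The recombinant classes are d+ fl+ and d fl: 16 + 13 = 29.
Recombination frequency = 29/669 = 0.0433 ≈ 4.3%, i.e. 4.3 cM.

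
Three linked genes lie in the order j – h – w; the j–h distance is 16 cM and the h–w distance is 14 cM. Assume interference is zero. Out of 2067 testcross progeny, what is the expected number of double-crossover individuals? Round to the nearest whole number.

Map distances give recombination frequencies of 0.160 and 0.140 for the two intervals.
With no interference, expected double-crossover frequency = 0.160 × 0.140 = 0.02240.
Expected number = 0.02240 × 2067 = 46.30 ≈ 46.

46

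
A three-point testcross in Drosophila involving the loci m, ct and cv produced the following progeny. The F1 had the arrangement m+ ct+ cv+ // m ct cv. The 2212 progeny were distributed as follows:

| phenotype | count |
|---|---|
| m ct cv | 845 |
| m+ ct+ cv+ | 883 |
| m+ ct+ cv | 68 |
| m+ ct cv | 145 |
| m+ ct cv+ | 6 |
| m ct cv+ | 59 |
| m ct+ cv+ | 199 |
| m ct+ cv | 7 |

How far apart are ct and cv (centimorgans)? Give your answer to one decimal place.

6.3 centimorgans

The two rarest classes, m+ ct cv+ and m ct+ cv, are the double crossovers. Comparing them with the parentals, only the ct allele has switched, so ct is the middle locus and the order is cv – ct – m.
Crossovers in the cv–ct interval produce the single-crossover classes m+ ct+ cv and m ct cv+ (68 + 59 = 127) plus the double crossovers (13).
RF(cv–ct) = (127 + 13) / 2212 = 140/2212 = 0.0633 → 6.3 centimorgans.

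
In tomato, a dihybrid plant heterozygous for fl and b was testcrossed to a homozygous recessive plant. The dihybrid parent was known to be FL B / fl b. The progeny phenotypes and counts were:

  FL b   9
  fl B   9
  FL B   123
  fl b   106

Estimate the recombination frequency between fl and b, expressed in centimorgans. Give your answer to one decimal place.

The recombinant classes are FL b and fl B: 9 + 9 = 18.
Recombination frequency = 18/247 = 0.0729 ≈ 7.3%, i.e. 7.3 centimorgans.

7.3 centimorgans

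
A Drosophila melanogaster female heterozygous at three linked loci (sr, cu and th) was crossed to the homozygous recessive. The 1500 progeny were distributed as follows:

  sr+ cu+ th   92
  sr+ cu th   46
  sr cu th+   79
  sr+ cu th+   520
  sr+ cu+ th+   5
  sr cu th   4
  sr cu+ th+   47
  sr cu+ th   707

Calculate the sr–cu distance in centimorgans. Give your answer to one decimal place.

12.0 centimorgans

The two most frequent reciprocal classes, sr cu+ th and sr+ cu th+, are the parental types, so the F1 was sr cu+ th / sr+ cu th+.
The two rarest classes, sr cu th and sr+ cu+ th+, are the double crossovers. Comparing them with the parentals, only the cu allele has switched, so cu is the middle locus and the order is sr – cu – th.
Crossovers in the sr–cu interval produce the single-crossover classes sr+ cu+ th and sr cu th+ (92 + 79 = 171) plus the double crossovers (9).
RF(sr–cu) = (171 + 9) / 1500 = 180/1500 = 0.1200 → 12.0 centimorgans.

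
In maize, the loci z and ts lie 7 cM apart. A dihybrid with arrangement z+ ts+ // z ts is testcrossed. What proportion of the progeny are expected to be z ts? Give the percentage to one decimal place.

46.5%

A map distance of 7 cM corresponds to a recombination frequency of 0.070.
The F1 is z+ ts+ / z ts, so z ts is a parental gamete class with expected frequency (1 − r)/2 = 0.930/2 = 0.4650.
That is 0.4650 = 46.5% of the progeny.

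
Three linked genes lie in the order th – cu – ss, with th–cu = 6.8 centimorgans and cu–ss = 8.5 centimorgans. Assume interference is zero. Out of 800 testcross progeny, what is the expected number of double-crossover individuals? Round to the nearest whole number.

Map distances give recombination frequencies of 0.068 and 0.085 for the two intervals.
With no interference, expected double-crossover frequency = 0.068 × 0.085 = 0.00578.
Expected number = 0.00578 × 800 = 4.62 ≈ 5.

5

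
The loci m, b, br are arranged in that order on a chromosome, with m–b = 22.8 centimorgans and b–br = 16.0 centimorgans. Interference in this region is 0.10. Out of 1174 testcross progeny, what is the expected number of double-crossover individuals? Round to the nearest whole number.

Map distances give recombination frequencies of 0.228 and 0.160 for the two intervals.
With interference 0.10 (so coincidence = 0.90), expected double-crossover frequency = 0.228 × 0.160 × 0.90 = 0.03283.
Expected number = 0.03283 × 1174 = 38.54 ≈ 39.

39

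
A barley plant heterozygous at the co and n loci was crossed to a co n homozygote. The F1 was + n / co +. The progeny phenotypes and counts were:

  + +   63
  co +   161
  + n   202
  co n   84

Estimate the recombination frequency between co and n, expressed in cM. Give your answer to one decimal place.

The recombinant classes are + + and co n: 63 + 84 = 147.
Recombination frequency = 147/510 = 0.2882 ≈ 28.8%, i.e. 28.8 cM.

28.8 cM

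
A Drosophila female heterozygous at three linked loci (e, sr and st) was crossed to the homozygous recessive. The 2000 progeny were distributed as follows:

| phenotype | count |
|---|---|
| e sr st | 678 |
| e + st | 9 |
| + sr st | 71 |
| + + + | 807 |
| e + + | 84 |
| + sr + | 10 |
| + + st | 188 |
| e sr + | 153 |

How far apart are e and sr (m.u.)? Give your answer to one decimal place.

The two most frequent reciprocal classes, e sr st and + + +, are the parental types, so the F1 was e sr st / + + +.
The two rarest classes, e + st and + sr +, are the double crossovers. Comparing them with the parentals, only the sr allele has switched, so sr is the middle locus and the order is st – sr – e.
Crossovers in the sr–e interval produce the single-crossover classes + sr st and e + + (71 + 84 = 155) plus the double crossovers (19).
RF(sr–e) = (155 + 19) / 2000 = 174/2000 = 0.0870 → 8.7 m.u.

8.7 m.u.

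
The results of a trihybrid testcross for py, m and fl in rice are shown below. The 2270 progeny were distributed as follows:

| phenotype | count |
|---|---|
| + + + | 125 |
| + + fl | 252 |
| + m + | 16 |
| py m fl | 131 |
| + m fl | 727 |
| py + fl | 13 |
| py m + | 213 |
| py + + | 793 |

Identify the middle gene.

fl

The two most frequent reciprocal classes, py + + and + m fl, are the parental types, so the F1 was py + + / + m fl.
The two rarest classes, py + fl and + m +, are the double crossovers. Comparing them with the parentals, only the fl allele has switched, so fl is the middle locus and the order is m – fl – py.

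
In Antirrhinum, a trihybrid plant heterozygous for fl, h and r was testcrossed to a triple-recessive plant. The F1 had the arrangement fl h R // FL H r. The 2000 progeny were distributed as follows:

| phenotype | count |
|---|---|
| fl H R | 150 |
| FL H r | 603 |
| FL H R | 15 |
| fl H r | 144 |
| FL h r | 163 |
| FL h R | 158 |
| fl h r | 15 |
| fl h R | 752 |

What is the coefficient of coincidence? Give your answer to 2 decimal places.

0.53

The two rarest classes, fl h r and FL H R, are the double crossovers. Comparing them with the parentals, only the r allele has switched, so r is the middle locus and the order is fl – r – h.
fl–r: (302 + 30)/2000 = 0.1660; r–h: (313 + 30)/2000 = 0.1715.
Expected DCO frequency = 0.1660 × 0.1715 ≈ 0.02847; observed = 30/2000 ≈ 0.01500.
Coefficient of coincidence = 0.01500/0.02847 ≈ 0.53.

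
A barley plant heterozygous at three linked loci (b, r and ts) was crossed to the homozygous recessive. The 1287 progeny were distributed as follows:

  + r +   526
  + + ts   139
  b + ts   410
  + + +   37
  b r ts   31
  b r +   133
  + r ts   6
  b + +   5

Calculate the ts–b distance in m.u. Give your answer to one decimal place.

22.0 m.u.

The two most frequent reciprocal classes, b + ts and + r +, are the parental types, so the F1 was b + ts / + r +.
The two rarest classes, b + + and + r ts, are the double crossovers. Comparing them with the parentals, only the ts allele has switched, so ts is the middle locus and the order is r – ts – b.
Crossovers in the ts–b interval produce the single-crossover classes + + ts and b r + (139 + 133 = 272) plus the double crossovers (11).
RF(ts–b) = (272 + 11) / 1287 = 283/1287 = 0.2199 → 22.0 m.u.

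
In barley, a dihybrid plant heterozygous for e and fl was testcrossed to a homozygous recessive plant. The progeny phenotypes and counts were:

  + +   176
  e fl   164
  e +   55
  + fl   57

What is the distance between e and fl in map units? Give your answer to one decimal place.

24.8 map units

The two most frequent classes, + + (176) and e fl (164), are the parental types, so the F1 was + + / e fl.
The recombinant classes are + fl and e +: 57 + 55 = 112.
Recombination frequency = 112/452 = 0.2478 ≈ 24.8%, i.e. 24.8 map units.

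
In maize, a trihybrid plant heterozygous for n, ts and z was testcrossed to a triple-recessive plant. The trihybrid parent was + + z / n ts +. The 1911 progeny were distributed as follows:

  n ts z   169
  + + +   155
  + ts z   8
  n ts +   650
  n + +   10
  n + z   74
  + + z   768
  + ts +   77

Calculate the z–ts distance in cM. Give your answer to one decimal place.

17.9 cM

The two rarest classes, + ts z and n + +, are the double crossovers. Comparing them with the parentals, only the ts allele has switched, so ts is the middle locus and the order is z – ts – n.
Crossovers in the z–ts interval produce the single-crossover classes + + + and n ts z (155 + 169 = 324) plus the double crossovers (18).
RF(z–ts) = (324 + 18) / 1911 = 342/1911 = 0.1790 → 17.9 cM.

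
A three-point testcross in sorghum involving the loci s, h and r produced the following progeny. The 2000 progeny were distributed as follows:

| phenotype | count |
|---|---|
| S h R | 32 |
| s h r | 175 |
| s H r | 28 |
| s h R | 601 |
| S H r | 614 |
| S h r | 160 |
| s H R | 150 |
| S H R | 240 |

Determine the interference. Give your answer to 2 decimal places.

0.32

The two most frequent reciprocal classes, s h R and S H r, are the parental types, so the F1 was s h R / S H r.
The two rarest classes, S h R and s H r, are the double crossovers. Comparing them with the parentals, only the s allele has switched, so s is the middle locus and the order is h – s – r.
h–s: (310 + 60)/2000 = 0.1850; s–r: (415 + 60)/2000 = 0.2375.
Expected DCO frequency = 0.1850 × 0.2375 ≈ 0.04394; observed = 60/2000 ≈ 0.03000.
Coefficient of coincidence = 0.03000/0.04394 ≈ 0.68; interference = 1 − 0.68 = 0.32.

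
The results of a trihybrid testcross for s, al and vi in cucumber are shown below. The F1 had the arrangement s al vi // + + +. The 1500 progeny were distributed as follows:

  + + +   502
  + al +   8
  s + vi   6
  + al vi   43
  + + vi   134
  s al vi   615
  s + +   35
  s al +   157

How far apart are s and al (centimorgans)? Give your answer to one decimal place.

The two rarest classes, s + vi and + al +, are the double crossovers. Comparing them with the parentals, only the al allele has switched, so al is the middle locus and the order is vi – al – s.
Crossovers in the al–s interval produce the single-crossover classes + al vi and s + + (43 + 35 = 78) plus the double crossovers (14).
RF(al–s) = (78 + 14) / 1500 = 92/1500 = 0.0613 → 6.1 centimorgans.

6.1 centimorgans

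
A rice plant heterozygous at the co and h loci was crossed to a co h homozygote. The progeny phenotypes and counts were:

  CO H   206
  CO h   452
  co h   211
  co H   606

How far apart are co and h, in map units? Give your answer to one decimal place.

28.3 map units

The two most frequent classes, CO h (452) and co H (606), are the parental types, so the F1 was CO h / co H.
The recombinant classes are CO H and co h: 206 + 211 = 417.
Recombination frequency = 417/1475 = 0.2827 ≈ 28.3%, i.e. 28.3 map units.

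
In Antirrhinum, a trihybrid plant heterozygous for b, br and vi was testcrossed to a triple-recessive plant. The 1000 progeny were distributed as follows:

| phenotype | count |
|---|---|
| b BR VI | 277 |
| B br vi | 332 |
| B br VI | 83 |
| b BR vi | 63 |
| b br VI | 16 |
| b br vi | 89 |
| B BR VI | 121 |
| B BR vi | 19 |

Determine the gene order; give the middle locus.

The two most frequent reciprocal classes, b BR VI and B br vi, are the parental types, so the F1 was b BR VI / B br vi.
The two rarest classes, b br VI and B BR vi, are the double crossovers. Comparing them with the parentals, only the br allele has switched, so br is the middle locus and the order is vi – br – b.

br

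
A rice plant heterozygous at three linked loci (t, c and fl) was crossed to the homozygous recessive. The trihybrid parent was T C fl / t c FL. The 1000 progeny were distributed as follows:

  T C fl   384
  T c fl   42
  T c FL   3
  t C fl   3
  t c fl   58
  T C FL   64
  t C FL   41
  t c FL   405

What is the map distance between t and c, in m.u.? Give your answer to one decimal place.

8.9 m.u.

The two rarest classes, t C fl and T c FL, are the double crossovers. Comparing them with the parentals, only the t allele has switched, so t is the middle locus and the order is fl – t – c.
Crossovers in the t–c interval produce the single-crossover classes T c fl and t C FL (42 + 41 = 83) plus the double crossovers (6).
RF(t–c) = (83 + 6) / 1000 = 89/1000 = 0.0890 → 8.9 m.u.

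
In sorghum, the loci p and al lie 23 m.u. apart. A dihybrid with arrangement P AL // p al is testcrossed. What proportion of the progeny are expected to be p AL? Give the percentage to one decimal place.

11.5%

A map distance of 23 m.u. corresponds to a recombination frequency of 0.230.
The F1 is P AL / p al, so p AL is a recombinant gamete class with expected frequency r/2 = 0.230/2 = 0.1150.
That is 0.1150 = 11.5% of the progeny.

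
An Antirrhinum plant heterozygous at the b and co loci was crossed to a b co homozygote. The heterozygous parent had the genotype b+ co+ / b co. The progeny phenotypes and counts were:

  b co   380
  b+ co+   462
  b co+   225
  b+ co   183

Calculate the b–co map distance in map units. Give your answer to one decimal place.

The recombinant classes are b+ co and b co+: 183 + 225 = 408.
Recombination frequency = 408/1250 = 0.3264 ≈ 32.6%, i.e. 32.6 map units.

32.6 map units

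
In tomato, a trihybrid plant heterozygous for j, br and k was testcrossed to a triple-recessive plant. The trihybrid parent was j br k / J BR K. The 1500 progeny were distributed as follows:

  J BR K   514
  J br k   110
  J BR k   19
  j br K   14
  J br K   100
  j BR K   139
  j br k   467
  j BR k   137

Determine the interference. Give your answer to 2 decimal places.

0.35

The two rarest classes, j br K and J BR k, are the double crossovers. Comparing them with the parentals, only the k allele has switched, so k is the middle locus and the order is j – k – br.
j–k: (249 + 33)/1500 = 0.1880; k–br: (237 + 33)/1500 = 0.1800.
Expected DCO frequency = 0.1880 × 0.1800 ≈ 0.03384; observed = 33/1500 ≈ 0.02200.
Coefficient of coincidence = 0.02200/0.03384 ≈ 0.65; interference = 1 − 0.65 = 0.35.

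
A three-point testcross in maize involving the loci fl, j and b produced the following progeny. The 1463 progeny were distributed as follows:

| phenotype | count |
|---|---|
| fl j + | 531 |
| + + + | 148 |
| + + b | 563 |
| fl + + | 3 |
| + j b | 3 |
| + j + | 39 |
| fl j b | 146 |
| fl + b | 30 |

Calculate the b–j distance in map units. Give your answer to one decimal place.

20.5 map units

The two most frequent reciprocal classes, fl j + and + + b, are the parental types, so the F1 was fl j + / + + b.
The two rarest classes, fl + + and + j b, are the double crossovers. Comparing them with the parentals, only the j allele has switched, so j is the middle locus and the order is b – j – fl.
Crossovers in the b–j interval produce the single-crossover classes fl j b and + + + (146 + 148 = 294) plus the double crossovers (6).
RF(b–j) = (294 + 6) / 1463 = 300/1463 = 0.2051 → 20.5 map units.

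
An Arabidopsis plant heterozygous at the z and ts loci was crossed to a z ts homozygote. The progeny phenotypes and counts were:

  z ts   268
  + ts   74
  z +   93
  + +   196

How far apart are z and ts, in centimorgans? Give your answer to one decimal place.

The two most frequent classes, + + (196) and z ts (268), are the parental types, so the F1 was + + / z ts.
The recombinant classes are + ts and z +: 74 + 93 = 167.
Recombination frequency = 167/631 = 0.2647 ≈ 26.5%, i.e. 26.5 centimorgans.

26.5 centimorgans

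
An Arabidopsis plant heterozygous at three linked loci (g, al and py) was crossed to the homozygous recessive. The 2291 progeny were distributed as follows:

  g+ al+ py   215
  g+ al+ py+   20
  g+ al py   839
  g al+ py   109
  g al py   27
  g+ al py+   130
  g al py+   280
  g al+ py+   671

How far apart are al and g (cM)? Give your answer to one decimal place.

The two most frequent reciprocal classes, g+ al py and g al+ py+, are the parental types, so the F1 was g+ al py / g al+ py+.
The two rarest classes, g al py and g+ al+ py+, are the double crossovers. Comparing them with the parentals, only the g allele has switched, so g is the middle locus and the order is al – g – py.
Crossovers in the al–g interval produce the single-crossover classes g+ al+ py and g al py+ (215 + 280 = 495) plus the double crossovers (47).
RF(al–g) = (495 + 47) / 2291 = 542/2291 = 0.2366 → 23.7 cM.

23.7 cM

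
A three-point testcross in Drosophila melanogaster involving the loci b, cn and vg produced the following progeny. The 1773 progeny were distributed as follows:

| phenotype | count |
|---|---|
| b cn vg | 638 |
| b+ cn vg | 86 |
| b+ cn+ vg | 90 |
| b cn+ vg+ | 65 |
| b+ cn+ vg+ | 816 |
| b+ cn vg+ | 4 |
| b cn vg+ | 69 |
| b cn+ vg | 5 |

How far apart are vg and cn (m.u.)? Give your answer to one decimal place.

The two most frequent reciprocal classes, b cn vg and b+ cn+ vg+, are the parental types, so the F1 was b cn vg / b+ cn+ vg+.
The two rarest classes, b cn+ vg and b+ cn vg+, are the double crossovers. Comparing them with the parentals, only the cn allele has switched, so cn is the middle locus and the order is vg – cn – b.
Crossovers in the vg–cn interval produce the single-crossover classes b cn vg+ and b+ cn+ vg (69 + 90 = 159) plus the double crossovers (9).
RF(vg–cn) = (159 + 9) / 1773 = 168/1773 = 0.0948 → 9.5 m.u.

9.5 m.u.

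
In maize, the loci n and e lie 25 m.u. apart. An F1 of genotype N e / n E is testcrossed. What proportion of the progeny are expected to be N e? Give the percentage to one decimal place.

37.5%

A map distance of 25 m.u. corresponds to a recombination frequency of 0.250.
The F1 is N e / n E, so N e is a parental gamete class with expected frequency (1 − r)/2 = 0.750/2 = 0.3750.
That is 0.3750 = 37.5% of the progeny.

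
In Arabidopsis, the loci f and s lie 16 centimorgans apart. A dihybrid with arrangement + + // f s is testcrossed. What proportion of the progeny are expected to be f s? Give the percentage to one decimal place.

A map distance of 16 centimorgans corresponds to a recombination frequency of 0.160.
The F1 is + + / f s, so f s is a parental gamete class with expected frequency (1 − r)/2 = 0.840/2 = 0.4200.
That is 0.4200 = 42.0% of the progeny.

42.0%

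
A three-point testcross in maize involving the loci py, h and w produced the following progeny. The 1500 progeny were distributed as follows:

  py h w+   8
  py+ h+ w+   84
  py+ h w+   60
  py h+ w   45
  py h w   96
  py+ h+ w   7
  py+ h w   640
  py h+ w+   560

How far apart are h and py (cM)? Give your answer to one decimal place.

The two most frequent reciprocal classes, py h+ w+ and py+ h w, are the parental types, so the F1 was py h+ w+ / py+ h w.
The two rarest classes, py h w+ and py+ h+ w, are the double crossovers. Comparing them with the parentals, only the h allele has switched, so h is the middle locus and the order is w – h – py.
Crossovers in the h–py interval produce the single-crossover classes py+ h+ w+ and py h w (84 + 96 = 180) plus the double crossovers (15).
RF(h–py) = (180 + 15) / 1500 = 195/1500 = 0.1300 → 13.0 cM.

13.0 cM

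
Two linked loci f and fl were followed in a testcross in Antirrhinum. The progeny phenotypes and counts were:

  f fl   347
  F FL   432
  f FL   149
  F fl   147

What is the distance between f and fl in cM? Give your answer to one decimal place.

The two most frequent classes, F FL (432) and f fl (347), are the parental types, so the F1 was F FL / f fl.
The recombinant classes are F fl and f FL: 147 + 149 = 296.
Recombination frequency = 296/1075 = 0.2753 ≈ 27.5%, i.e. 27.5 cM.

27.5 cM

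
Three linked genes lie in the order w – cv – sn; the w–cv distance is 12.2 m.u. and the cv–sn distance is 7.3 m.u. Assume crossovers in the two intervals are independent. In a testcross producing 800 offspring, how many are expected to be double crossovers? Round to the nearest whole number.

7

Map distances give recombination frequencies of 0.122 and 0.073 for the two intervals.
With no interference, expected double-crossover frequency = 0.122 × 0.073 = 0.00891.
Expected number = 0.00891 × 800 = 7.12 ≈ 7.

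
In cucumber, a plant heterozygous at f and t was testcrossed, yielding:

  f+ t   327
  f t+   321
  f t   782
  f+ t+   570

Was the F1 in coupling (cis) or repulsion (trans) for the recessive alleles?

cis

The two most frequent classes are f+ t+ (570) and f t (782); these are the parental (non-recombinant) types.
So the F1 carried f+ t+ on one chromosome and f t on the other — the recessive alleles are on the same chromosome (cis / coupling).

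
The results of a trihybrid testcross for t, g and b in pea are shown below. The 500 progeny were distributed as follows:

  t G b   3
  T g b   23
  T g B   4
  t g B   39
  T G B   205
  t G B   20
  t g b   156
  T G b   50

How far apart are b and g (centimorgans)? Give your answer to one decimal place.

19.2 centimorgans

The two most frequent reciprocal classes, T G B and t g b, are the parental types, so the F1 was T G B / t g b.
The two rarest classes, T g B and t G b, are the double crossovers. Comparing them with the parentals, only the g allele has switched, so g is the middle locus and the order is b – g – t.
Crossovers in the b–g interval produce the single-crossover classes T G b and t g B (50 + 39 = 89) plus the double crossovers (7).
RF(b–g) = (89 + 7) / 500 = 96/500 = 0.1920 → 19.2 centimorgans.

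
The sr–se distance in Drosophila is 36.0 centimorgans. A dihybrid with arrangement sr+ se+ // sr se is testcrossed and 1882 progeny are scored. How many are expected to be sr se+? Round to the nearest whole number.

A map distance of 36.0 centimorgans corresponds to a recombination frequency of 0.360.
The F1 is sr+ se+ / sr se, so sr se+ is a recombinant gamete class with expected frequency r/2 = 0.360/2 = 0.1800.
Expected number = 0.1800 × 1882 = 338.76 ≈ 339.

339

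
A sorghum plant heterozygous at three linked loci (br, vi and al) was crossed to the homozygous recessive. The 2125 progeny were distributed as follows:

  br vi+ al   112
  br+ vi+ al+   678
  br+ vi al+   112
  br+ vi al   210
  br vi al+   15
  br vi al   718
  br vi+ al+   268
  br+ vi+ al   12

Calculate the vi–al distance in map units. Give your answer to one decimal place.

11.8 map units

The two most frequent reciprocal classes, br vi al and br+ vi+ al+, are the parental types, so the F1 was br vi al / br+ vi+ al+.
The two rarest classes, br vi al+ and br+ vi+ al, are the double crossovers. Comparing them with the parentals, only the al allele has switched, so al is the middle locus and the order is vi – al – br.
Crossovers in the vi–al interval produce the single-crossover classes br vi+ al and br+ vi al+ (112 + 112 = 224) plus the double crossovers (27).
RF(vi–al) = (224 + 27) / 2125 = 251/2125 = 0.1181 → 11.8 map units.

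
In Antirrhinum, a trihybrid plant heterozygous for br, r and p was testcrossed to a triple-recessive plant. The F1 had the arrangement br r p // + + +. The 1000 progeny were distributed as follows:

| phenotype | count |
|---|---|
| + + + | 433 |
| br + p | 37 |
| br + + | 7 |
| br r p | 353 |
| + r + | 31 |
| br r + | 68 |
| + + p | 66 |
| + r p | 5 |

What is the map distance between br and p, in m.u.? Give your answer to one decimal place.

14.6 m.u.

The two rarest classes, + r p and br + +, are the double crossovers. Comparing them with the parentals, only the br allele has switched, so br is the middle locus and the order is r – br – p.
Crossovers in the br–p interval produce the single-crossover classes br r + and + + p (68 + 66 = 134) plus the double crossovers (12).
RF(br–p) = (134 + 12) / 1000 = 146/1000 = 0.1460 → 14.6 m.u.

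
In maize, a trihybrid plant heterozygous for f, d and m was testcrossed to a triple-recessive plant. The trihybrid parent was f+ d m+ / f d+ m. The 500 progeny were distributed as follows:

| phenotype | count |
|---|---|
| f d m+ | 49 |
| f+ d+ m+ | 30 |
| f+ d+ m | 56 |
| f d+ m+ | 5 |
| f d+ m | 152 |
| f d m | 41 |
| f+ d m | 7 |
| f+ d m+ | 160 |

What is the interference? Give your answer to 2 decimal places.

0.38

The two rarest classes, f+ d m and f d+ m+, are the double crossovers. Comparing them with the parentals, only the m allele has switched, so m is the middle locus and the order is d – m – f.
d–m: (71 + 12)/500 = 0.1660; m–f: (105 + 12)/500 = 0.2340.
Expected DCO frequency = 0.1660 × 0.2340 ≈ 0.03884; observed = 12/500 ≈ 0.02400.
Coefficient of coincidence = 0.02400/0.03884 ≈ 0.62; interference = 1 − 0.62 = 0.38.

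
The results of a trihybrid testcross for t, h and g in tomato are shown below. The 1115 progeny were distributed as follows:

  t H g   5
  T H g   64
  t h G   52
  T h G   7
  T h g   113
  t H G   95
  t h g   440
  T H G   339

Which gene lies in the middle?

The two most frequent reciprocal classes, t h g and T H G, are the parental types, so the F1 was t h g / T H G.
The two rarest classes, t H g and T h G, are the double crossovers. Comparing them with the parentals, only the h allele has switched, so h is the middle locus and the order is t – h – g.

h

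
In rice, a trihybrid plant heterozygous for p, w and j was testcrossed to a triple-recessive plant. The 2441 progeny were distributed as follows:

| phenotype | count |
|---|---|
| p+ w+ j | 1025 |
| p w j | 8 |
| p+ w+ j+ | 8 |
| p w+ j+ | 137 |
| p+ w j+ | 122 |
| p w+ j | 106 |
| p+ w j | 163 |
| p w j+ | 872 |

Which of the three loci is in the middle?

The two most frequent reciprocal classes, p w j+ and p+ w+ j, are the parental types, so the F1 was p w j+ / p+ w+ j.
The two rarest classes, p w j and p+ w+ j+, are the double crossovers. Comparing them with the parentals, only the j allele has switched, so j is the middle locus and the order is p – j – w.

j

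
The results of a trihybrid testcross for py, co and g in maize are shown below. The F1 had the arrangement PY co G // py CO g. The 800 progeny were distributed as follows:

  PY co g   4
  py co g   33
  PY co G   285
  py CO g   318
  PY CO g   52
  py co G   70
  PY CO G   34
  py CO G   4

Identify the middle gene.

The two rarest classes, PY co g and py CO G, are the double crossovers. Comparing them with the parentals, only the g allele has switched, so g is the middle locus and the order is py – g – co.

g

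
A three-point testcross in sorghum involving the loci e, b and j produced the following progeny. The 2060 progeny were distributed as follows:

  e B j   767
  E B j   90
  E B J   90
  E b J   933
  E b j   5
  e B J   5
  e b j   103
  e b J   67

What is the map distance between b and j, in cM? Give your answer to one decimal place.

9.9 cM

The two most frequent reciprocal classes, E b J and e B j, are the parental types, so the F1 was E b J / e B j.
The two rarest classes, E b j and e B J, are the double crossovers. Comparing them with the parentals, only the j allele has switched, so j is the middle locus and the order is e – j – b.
Crossovers in the j–b interval produce the single-crossover classes E B J and e b j (90 + 103 = 193) plus the double crossovers (10).
RF(j–b) = (193 + 10) / 2060 = 203/2060 = 0.0985 → 9.9 cM.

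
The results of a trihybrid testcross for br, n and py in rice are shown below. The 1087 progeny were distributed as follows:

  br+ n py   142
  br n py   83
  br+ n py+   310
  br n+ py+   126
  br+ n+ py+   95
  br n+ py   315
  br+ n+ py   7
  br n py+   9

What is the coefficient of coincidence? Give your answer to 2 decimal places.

0.32

The two most frequent reciprocal classes, br n+ py and br+ n py+, are the parental types, so the F1 was br n+ py / br+ n py+.
The two rarest classes, br+ n+ py and br n py+, are the double crossovers. Comparing them with the parentals, only the br allele has switched, so br is the middle locus and the order is n – br – py.
n–br: (178 + 16)/1087 = 0.1785; br–py: (268 + 16)/1087 = 0.2613.
Expected DCO frequency = 0.1785 × 0.2613 ≈ 0.04664; observed = 16/1087 ≈ 0.01472.
Coefficient of coincidence = 0.01472/0.04664 ≈ 0.32.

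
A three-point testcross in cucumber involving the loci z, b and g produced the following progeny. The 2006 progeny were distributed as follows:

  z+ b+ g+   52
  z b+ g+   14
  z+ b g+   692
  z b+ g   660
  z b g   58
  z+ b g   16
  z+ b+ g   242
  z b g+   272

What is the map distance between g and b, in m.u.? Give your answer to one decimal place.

The two most frequent reciprocal classes, z b+ g and z+ b g+, are the parental types, so the F1 was z b+ g / z+ b g+.
The two rarest classes, z b+ g+ and z+ b g, are the double crossovers. Comparing them with the parentals, only the g allele has switched, so g is the middle locus and the order is z – g – b.
Crossovers in the g–b interval produce the single-crossover classes z b g and z+ b+ g+ (58 + 52 = 110) plus the double crossovers (30).
RF(g–b) = (110 + 30) / 2006 = 140/2006 = 0.0698 → 7.0 m.u.

7.0 m.u.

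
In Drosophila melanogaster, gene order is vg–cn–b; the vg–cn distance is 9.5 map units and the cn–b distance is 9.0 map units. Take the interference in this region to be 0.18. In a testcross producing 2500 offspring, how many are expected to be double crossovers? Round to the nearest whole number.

Map distances give recombination frequencies of 0.095 and 0.090 for the two intervals.
With interference 0.18 (so coincidence = 0.82), expected double-crossover frequency = 0.095 × 0.090 × 0.82 = 0.00701.
Expected number = 0.00701 × 2500 = 17.53 ≈ 18.

18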